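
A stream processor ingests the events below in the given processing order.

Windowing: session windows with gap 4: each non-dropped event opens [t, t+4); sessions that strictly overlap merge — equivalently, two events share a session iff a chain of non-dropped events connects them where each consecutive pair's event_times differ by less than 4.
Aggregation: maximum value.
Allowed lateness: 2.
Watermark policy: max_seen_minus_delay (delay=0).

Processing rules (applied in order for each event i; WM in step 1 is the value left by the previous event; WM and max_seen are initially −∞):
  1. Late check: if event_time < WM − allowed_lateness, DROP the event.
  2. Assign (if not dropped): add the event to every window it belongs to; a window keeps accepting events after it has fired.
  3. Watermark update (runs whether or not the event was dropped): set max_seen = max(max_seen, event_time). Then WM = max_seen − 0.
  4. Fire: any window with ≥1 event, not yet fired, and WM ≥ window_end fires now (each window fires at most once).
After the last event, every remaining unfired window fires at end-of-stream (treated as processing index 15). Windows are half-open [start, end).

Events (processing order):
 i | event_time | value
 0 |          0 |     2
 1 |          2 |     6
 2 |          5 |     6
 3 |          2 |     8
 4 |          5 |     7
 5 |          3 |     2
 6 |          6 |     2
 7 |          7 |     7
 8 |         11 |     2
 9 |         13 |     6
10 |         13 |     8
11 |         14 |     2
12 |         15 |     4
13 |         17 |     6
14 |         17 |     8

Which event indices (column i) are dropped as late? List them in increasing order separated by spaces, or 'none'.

i=0 t=0 v=2: → [0,4); WM=0
i=1 t=2 v=6: → [0,6); WM=2
i=2 t=5 v=6: → [0,9); WM=5
i=3 t=2 v=8: DROP (t<5-2); WM=5
i=4 t=5 v=7: → [0,9); WM=5
i=5 t=3 v=2: → [0,9); WM=5
i=6 t=6 v=2: → [0,10); WM=6
i=7 t=7 v=7: → [0,11); WM=7
i=8 t=11 v=2: → [11,15); WM=11
i=9 t=13 v=6: → [11,17); WM=13
i=10 t=13 v=8: → [11,17); WM=13
i=11 t=14 v=2: → [11,18); WM=14
i=12 t=15 v=4: → [11,19); WM=15
i=13 t=17 v=6: → [11,21); WM=17
i=14 t=17 v=8: → [11,21); WM=17

3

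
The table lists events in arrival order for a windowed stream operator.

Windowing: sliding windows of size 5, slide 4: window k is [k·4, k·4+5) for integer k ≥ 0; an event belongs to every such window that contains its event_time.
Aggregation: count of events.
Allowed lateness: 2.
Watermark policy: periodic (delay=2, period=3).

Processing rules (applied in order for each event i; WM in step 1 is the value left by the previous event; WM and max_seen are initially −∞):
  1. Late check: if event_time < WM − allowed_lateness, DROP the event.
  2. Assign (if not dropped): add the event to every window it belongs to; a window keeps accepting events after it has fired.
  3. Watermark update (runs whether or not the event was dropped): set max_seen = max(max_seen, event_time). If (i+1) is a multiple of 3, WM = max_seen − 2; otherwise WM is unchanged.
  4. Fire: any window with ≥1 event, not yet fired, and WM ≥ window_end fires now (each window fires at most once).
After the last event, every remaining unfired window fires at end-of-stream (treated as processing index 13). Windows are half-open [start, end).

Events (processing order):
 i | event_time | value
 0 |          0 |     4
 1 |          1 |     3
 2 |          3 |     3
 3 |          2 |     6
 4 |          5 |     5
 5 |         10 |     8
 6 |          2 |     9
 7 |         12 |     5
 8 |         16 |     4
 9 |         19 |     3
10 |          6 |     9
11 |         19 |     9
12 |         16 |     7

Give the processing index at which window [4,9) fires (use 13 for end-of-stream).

8

i=0 t=0 v=4: → [0,5); WM=−∞
i=1 t=1 v=3: → [0,5); WM=−∞
i=2 t=3 v=3: → [0,5); WM=1
i=3 t=2 v=6: → [0,5); WM=1
i=4 t=5 v=5: → [4,9); WM=1
i=5 t=10 v=8: → [8,13); WM=8; [0,5) fires=4
i=6 t=2 v=9: DROP (t<8-2); WM=8
i=7 t=12 v=5: → [12,17),[8,13); WM=8
i=8 t=16 v=4: → [16,21),[12,17); WM=14; [4,9) fires=1 [8,13) fires=2
i=9 t=19 v=3: → [16,21); WM=14
i=10 t=6 v=9: DROP (t<14-2); WM=14
i=11 t=19 v=9: → [16,21); WM=17; [12,17) fires=2
i=12 t=16 v=7: → [16,21),[12,17); WM=17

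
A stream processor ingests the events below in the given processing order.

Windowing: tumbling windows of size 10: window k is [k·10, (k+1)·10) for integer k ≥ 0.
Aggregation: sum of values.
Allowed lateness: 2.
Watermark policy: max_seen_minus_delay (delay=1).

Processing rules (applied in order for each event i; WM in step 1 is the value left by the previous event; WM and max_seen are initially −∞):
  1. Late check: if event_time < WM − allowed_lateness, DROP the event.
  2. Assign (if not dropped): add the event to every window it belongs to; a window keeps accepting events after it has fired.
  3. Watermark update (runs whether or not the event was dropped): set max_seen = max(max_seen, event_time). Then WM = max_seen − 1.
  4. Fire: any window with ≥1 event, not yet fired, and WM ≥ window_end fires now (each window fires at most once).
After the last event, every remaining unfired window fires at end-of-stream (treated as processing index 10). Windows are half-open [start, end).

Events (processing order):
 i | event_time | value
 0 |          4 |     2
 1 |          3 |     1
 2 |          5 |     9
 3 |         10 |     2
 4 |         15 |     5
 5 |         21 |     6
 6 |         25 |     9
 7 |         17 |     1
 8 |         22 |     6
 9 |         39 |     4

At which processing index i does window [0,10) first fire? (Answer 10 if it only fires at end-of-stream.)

i=0 t=4 v=2: → [0,10); WM=3
i=1 t=3 v=1: → [0,10); WM=3
i=2 t=5 v=9: → [0,10); WM=4
i=3 t=10 v=2: → [10,20); WM=9
i=4 t=15 v=5: → [10,20); WM=14; [0,10) fires=12
i=5 t=21 v=6: → [20,30); WM=20; [10,20) fires=7
i=6 t=25 v=9: → [20,30); WM=24
i=7 t=17 v=1: DROP (t<24-2); WM=24
i=8 t=22 v=6: → [20,30); WM=24
i=9 t=39 v=4: → [30,40); WM=38; [20,30) fires=21

4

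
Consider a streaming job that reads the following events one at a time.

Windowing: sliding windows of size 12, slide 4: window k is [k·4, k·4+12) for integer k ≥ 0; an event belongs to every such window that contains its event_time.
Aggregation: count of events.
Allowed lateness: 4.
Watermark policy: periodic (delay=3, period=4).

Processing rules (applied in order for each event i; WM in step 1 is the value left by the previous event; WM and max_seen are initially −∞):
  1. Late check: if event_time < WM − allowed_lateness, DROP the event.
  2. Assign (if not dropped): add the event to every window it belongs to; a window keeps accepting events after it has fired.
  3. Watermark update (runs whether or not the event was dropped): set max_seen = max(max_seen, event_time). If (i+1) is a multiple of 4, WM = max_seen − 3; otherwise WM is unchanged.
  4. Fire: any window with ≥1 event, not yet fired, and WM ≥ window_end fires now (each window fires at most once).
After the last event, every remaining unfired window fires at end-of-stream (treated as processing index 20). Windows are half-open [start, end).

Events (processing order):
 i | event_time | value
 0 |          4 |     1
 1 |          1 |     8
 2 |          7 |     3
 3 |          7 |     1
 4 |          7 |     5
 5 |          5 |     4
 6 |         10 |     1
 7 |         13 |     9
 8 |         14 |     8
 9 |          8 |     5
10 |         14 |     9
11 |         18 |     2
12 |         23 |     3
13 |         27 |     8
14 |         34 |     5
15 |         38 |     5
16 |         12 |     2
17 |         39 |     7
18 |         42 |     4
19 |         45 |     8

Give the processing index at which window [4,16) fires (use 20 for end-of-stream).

15

i=0 t=4 v=1: → [4,16),[0,12); WM=−∞
i=1 t=1 v=8: → [0,12); WM=−∞
i=2 t=7 v=3: → [4,16),[0,12); WM=−∞
i=3 t=7 v=1: → [4,16),[0,12); WM=4
i=4 t=7 v=5: → [4,16),[0,12); WM=4
i=5 t=5 v=4: → [4,16),[0,12); WM=4
i=6 t=10 v=1: → [8,20),[4,16),[0,12); WM=4
i=7 t=13 v=9: → [12,24),[8,20),[4,16); WM=10
i=8 t=14 v=8: → [12,24),[8,20),[4,16); WM=10
i=9 t=8 v=5: → [8,20),[4,16),[0,12); WM=10
i=10 t=14 v=9: → [12,24),[8,20),[4,16); WM=10
i=11 t=18 v=2: → [16,28),[12,24),[8,20); WM=15; [0,12) fires=8
i=12 t=23 v=3: → [20,32),[16,28),[12,24); WM=15
i=13 t=27 v=8: → [24,36),[20,32),[16,28); WM=15
i=14 t=34 v=5: → [32,44),[28,40),[24,36); WM=15
i=15 t=38 v=5: → [36,48),[32,44),[28,40); WM=35; [4,16) fires=10 [8,20) fires=6 [12,24) fires=5 [16,28) fires=3 [20,32) fires=2
i=16 t=12 v=2: DROP (t<35-4); WM=35
i=17 t=39 v=7: → [36,48),[32,44),[28,40); WM=35
i=18 t=42 v=4: → [40,52),[36,48),[32,44); WM=35
i=19 t=45 v=8: → [44,56),[40,52),[36,48); WM=42; [24,36) fires=2 [28,40) fires=3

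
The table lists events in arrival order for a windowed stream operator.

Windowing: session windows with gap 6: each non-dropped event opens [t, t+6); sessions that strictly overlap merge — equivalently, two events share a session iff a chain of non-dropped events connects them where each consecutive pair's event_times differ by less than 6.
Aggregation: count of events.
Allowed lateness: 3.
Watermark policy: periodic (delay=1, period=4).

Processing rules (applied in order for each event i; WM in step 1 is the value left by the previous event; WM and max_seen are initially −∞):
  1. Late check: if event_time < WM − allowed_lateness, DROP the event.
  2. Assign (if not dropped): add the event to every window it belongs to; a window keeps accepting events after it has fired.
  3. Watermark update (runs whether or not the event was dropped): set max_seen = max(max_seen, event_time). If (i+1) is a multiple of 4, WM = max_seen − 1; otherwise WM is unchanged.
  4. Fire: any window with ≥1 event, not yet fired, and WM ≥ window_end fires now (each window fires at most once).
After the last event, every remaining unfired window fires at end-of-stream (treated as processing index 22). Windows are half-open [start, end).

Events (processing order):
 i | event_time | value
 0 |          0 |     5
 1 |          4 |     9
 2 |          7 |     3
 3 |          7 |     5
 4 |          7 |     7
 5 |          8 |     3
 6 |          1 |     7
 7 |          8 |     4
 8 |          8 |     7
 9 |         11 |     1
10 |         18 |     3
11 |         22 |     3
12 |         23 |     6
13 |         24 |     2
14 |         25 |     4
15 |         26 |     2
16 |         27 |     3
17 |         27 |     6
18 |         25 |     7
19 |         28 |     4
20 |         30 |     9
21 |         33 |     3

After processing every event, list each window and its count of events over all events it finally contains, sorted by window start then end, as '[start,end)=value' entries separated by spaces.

[0,17)=9 [18,39)=12

i=0 t=0 v=5: → [0,6); WM=−∞
i=1 t=4 v=9: → [0,10); WM=−∞
i=2 t=7 v=3: → [0,13); WM=−∞
i=3 t=7 v=5: → [0,13); WM=6
i=4 t=7 v=7: → [0,13); WM=6
i=5 t=8 v=3: → [0,14); WM=6
i=6 t=1 v=7: DROP (t<6-3); WM=6
i=7 t=8 v=4: → [0,14); WM=7
i=8 t=8 v=7: → [0,14); WM=7
i=9 t=11 v=1: → [0,17); WM=7
i=10 t=18 v=3: → [18,24); WM=7
i=11 t=22 v=3: → [18,28); WM=21
i=12 t=23 v=6: → [18,29); WM=21
i=13 t=24 v=2: → [18,30); WM=21
i=14 t=25 v=4: → [18,31); WM=21
i=15 t=26 v=2: → [18,32); WM=25
i=16 t=27 v=3: → [18,33); WM=25
i=17 t=27 v=6: → [18,33); WM=25
i=18 t=25 v=7: → [18,33); WM=25
i=19 t=28 v=4: → [18,34); WM=27
i=20 t=30 v=9: → [18,36); WM=27
i=21 t=33 v=3: → [18,39); WM=27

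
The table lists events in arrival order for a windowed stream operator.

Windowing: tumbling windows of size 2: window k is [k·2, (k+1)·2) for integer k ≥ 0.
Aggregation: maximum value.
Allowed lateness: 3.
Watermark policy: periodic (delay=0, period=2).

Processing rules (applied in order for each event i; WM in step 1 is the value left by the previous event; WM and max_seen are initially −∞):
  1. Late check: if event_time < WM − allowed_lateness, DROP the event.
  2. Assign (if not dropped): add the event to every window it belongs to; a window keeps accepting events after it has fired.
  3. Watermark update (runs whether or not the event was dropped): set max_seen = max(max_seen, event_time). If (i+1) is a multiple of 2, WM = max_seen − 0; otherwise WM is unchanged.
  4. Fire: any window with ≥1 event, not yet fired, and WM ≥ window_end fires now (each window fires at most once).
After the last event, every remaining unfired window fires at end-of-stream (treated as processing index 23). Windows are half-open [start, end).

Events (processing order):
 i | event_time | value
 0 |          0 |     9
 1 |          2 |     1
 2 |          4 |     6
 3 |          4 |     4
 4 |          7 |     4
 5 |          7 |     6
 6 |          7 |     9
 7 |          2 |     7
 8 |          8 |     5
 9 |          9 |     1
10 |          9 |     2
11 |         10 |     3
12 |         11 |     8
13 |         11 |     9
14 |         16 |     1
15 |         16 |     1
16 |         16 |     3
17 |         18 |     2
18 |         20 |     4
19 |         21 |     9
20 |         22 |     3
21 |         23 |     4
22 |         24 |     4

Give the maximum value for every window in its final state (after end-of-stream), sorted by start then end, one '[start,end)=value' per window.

i=0 t=0 v=9: → [0,2); WM=−∞
i=1 t=2 v=1: → [2,4); WM=2; [0,2) fires=9
i=2 t=4 v=6: → [4,6); WM=2
i=3 t=4 v=4: → [4,6); WM=4; [2,4) fires=1
i=4 t=7 v=4: → [6,8); WM=4
i=5 t=7 v=6: → [6,8); WM=7; [4,6) fires=6
i=6 t=7 v=9: → [6,8); WM=7
i=7 t=2 v=7: DROP (t<7-3); WM=7
i=8 t=8 v=5: → [8,10); WM=7
i=9 t=9 v=1: → [8,10); WM=9; [6,8) fires=9
i=10 t=9 v=2: → [8,10); WM=9
i=11 t=10 v=3: → [10,12); WM=10; [8,10) fires=5
i=12 t=11 v=8: → [10,12); WM=10
i=13 t=11 v=9: → [10,12); WM=11
i=14 t=16 v=1: → [16,18); WM=11
i=15 t=16 v=1: → [16,18); WM=16; [10,12) fires=9
i=16 t=16 v=3: → [16,18); WM=16
i=17 t=18 v=2: → [18,20); WM=18; [16,18) fires=3
i=18 t=20 v=4: → [20,22); WM=18
i=19 t=21 v=9: → [20,22); WM=21; [18,20) fires=2
i=20 t=22 v=3: → [22,24); WM=21
i=21 t=23 v=4: → [22,24); WM=23; [20,22) fires=9
i=22 t=24 v=4: → [24,26); WM=23

[0,2)=9 [2,4)=1 [4,6)=6 [6,8)=9 [8,10)=5 [10,12)=9 [16,18)=3 [18,20)=2 [20,22)=9 [22,24)=4 [24,26)=4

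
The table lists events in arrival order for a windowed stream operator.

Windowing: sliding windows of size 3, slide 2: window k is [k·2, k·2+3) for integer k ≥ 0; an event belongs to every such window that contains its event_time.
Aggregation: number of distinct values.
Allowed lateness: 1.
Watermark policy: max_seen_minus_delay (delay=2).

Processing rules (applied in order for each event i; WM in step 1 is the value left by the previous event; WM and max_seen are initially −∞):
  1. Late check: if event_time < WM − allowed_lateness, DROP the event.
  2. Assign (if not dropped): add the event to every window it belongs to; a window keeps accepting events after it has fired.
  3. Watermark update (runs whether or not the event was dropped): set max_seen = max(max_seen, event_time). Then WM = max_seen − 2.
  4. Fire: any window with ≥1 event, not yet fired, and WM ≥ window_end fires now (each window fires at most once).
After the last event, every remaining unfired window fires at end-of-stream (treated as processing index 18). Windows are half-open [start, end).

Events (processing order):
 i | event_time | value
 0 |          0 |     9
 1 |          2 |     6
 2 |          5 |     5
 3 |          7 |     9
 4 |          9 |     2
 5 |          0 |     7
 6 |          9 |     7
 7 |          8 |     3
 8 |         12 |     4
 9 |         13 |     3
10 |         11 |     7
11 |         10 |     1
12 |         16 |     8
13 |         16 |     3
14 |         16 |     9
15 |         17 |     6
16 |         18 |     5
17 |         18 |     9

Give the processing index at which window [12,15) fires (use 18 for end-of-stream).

15

i=0 t=0 v=9: → [0,3); WM=-2
i=1 t=2 v=6: → [2,5),[0,3); WM=0
i=2 t=5 v=5: → [4,7); WM=3; [0,3) fires=2
i=3 t=7 v=9: → [6,9); WM=5; [2,5) fires=1
i=4 t=9 v=2: → [8,11); WM=7; [4,7) fires=1
i=5 t=0 v=7: DROP (t<7-1); WM=7
i=6 t=9 v=7: → [8,11); WM=7
i=7 t=8 v=3: → [8,11),[6,9); WM=7
i=8 t=12 v=4: → [12,15),[10,13); WM=10; [6,9) fires=2
i=9 t=13 v=3: → [12,15); WM=11; [8,11) fires=3
i=10 t=11 v=7: → [10,13); WM=11
i=11 t=10 v=1: → [10,13),[8,11); WM=11
i=12 t=16 v=8: → [16,19),[14,17); WM=14; [10,13) fires=3
i=13 t=16 v=3: → [16,19),[14,17); WM=14
i=14 t=16 v=9: → [16,19),[14,17); WM=14
i=15 t=17 v=6: → [16,19); WM=15; [12,15) fires=2
i=16 t=18 v=5: → [18,21),[16,19); WM=16
i=17 t=18 v=9: → [18,21),[16,19); WM=16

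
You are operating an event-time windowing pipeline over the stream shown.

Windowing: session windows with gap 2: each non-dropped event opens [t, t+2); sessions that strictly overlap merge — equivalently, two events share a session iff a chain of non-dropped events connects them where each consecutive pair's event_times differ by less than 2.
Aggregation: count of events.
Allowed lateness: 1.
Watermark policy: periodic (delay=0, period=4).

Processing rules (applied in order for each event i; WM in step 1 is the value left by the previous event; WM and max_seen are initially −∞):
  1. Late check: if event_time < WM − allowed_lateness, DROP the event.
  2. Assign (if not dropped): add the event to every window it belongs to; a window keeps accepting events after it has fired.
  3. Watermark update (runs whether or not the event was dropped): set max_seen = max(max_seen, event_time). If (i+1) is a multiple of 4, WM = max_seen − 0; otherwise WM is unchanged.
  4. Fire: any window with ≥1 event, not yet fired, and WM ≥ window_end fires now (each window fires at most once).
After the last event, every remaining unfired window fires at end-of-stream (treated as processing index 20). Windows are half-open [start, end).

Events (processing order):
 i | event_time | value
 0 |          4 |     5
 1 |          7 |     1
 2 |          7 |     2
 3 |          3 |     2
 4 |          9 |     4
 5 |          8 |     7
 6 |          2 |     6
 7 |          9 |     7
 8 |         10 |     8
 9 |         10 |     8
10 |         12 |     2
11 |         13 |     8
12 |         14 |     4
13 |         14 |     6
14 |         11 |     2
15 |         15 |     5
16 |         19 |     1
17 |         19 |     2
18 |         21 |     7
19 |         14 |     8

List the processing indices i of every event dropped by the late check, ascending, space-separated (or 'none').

i=0 t=4 v=5: → [4,6); WM=−∞
i=1 t=7 v=1: → [7,9); WM=−∞
i=2 t=7 v=2: → [7,9); WM=−∞
i=3 t=3 v=2: → [3,6); WM=7
i=4 t=9 v=4: → [9,11); WM=7
i=5 t=8 v=7: → [7,11); WM=7
i=6 t=2 v=6: DROP (t<7-1); WM=7
i=7 t=9 v=7: → [7,11); WM=9
i=8 t=10 v=8: → [7,12); WM=9
i=9 t=10 v=8: → [7,12); WM=9
i=10 t=12 v=2: → [12,14); WM=9
i=11 t=13 v=8: → [12,15); WM=13
i=12 t=14 v=4: → [12,16); WM=13
i=13 t=14 v=6: → [12,16); WM=13
i=14 t=11 v=2: DROP (t<13-1); WM=13
i=15 t=15 v=5: → [12,17); WM=15
i=16 t=19 v=1: → [19,21); WM=15
i=17 t=19 v=2: → [19,21); WM=15
i=18 t=21 v=7: → [21,23); WM=15
i=19 t=14 v=8: → [12,17); WM=21

6 14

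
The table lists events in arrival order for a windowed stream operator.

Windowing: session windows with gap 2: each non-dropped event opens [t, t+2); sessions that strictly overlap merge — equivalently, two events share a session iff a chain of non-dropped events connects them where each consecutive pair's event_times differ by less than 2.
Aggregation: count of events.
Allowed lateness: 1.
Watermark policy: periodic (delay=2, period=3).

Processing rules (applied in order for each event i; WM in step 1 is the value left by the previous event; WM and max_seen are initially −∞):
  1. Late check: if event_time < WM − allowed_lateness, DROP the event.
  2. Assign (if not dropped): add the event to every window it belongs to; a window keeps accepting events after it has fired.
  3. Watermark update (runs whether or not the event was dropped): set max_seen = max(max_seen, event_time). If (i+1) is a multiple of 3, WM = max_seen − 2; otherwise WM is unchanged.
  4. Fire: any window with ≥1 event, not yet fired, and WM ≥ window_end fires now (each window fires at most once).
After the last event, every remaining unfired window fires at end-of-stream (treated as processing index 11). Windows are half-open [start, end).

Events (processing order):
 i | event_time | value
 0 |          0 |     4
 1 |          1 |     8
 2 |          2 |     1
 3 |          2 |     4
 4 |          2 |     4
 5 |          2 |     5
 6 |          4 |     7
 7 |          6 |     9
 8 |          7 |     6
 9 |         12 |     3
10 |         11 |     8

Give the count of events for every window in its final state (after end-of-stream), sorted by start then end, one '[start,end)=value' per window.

i=0 t=0 v=4: → [0,2); WM=−∞
i=1 t=1 v=8: → [0,3); WM=−∞
i=2 t=2 v=1: → [0,4); WM=0
i=3 t=2 v=4: → [0,4); WM=0
i=4 t=2 v=4: → [0,4); WM=0
i=5 t=2 v=5: → [0,4); WM=0
i=6 t=4 v=7: → [4,6); WM=0
i=7 t=6 v=9: → [6,8); WM=0
i=8 t=7 v=6: → [6,9); WM=5
i=9 t=12 v=3: → [12,14); WM=5
i=10 t=11 v=8: → [11,14); WM=5

[0,4)=6 [4,6)=1 [6,9)=2 [11,14)=2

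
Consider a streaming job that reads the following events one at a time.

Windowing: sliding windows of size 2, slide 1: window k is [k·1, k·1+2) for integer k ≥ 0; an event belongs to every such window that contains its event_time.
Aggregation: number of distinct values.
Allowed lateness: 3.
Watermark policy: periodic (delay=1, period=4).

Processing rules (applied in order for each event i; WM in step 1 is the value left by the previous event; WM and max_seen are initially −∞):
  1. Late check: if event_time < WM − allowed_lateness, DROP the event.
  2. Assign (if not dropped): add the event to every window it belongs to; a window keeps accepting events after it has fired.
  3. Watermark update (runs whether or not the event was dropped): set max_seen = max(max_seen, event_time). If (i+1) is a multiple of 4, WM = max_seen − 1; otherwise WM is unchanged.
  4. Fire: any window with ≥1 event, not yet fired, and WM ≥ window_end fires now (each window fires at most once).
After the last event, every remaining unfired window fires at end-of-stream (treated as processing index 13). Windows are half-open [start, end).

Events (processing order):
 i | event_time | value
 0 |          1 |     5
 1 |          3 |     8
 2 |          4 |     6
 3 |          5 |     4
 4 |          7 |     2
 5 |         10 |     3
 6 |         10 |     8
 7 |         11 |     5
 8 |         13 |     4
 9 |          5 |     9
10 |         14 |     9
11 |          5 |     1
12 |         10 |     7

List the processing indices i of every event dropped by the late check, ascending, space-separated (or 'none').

9 11

i=0 t=1 v=5: → [1,3),[0,2); WM=−∞
i=1 t=3 v=8: → [3,5),[2,4); WM=−∞
i=2 t=4 v=6: → [4,6),[3,5); WM=−∞
i=3 t=5 v=4: → [5,7),[4,6); WM=4; [0,2) fires=1 [1,3) fires=1 [2,4) fires=1
i=4 t=7 v=2: → [7,9),[6,8); WM=4
i=5 t=10 v=3: → [10,12),[9,11); WM=4
i=6 t=10 v=8: → [10,12),[9,11); WM=4
i=7 t=11 v=5: → [11,13),[10,12); WM=10; [3,5) fires=2 [4,6) fires=2 [5,7) fires=1 [6,8) fires=1 [7,9) fires=1
i=8 t=13 v=4: → [13,15),[12,14); WM=10
i=9 t=5 v=9: DROP (t<10-3); WM=10
i=10 t=14 v=9: → [14,16),[13,15); WM=10
i=11 t=5 v=1: DROP (t<10-3); WM=13; [9,11) fires=2 [10,12) fires=3 [11,13) fires=1
i=12 t=10 v=7: → [10,12),[9,11); WM=13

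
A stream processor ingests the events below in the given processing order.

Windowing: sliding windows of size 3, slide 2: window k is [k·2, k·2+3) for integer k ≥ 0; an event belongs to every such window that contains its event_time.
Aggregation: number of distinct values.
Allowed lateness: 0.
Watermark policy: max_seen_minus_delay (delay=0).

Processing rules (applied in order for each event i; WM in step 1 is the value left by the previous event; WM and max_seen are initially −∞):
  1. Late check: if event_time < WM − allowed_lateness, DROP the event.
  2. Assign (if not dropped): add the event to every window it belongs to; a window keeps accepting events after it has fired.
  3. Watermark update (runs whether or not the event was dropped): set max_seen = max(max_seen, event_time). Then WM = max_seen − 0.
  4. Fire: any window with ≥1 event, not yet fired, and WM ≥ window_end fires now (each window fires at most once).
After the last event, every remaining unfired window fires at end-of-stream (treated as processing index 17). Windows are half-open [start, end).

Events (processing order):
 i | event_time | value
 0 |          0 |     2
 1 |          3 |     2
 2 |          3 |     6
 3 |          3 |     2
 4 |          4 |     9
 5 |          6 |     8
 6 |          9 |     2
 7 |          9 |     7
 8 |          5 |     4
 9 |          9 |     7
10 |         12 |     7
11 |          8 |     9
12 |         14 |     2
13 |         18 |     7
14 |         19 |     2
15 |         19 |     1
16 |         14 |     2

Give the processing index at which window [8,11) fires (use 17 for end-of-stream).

i=0 t=0 v=2: → [0,3); WM=0
i=1 t=3 v=2: → [2,5); WM=3; [0,3) fires=1
i=2 t=3 v=6: → [2,5); WM=3
i=3 t=3 v=2: → [2,5); WM=3
i=4 t=4 v=9: → [4,7),[2,5); WM=4
i=5 t=6 v=8: → [6,9),[4,7); WM=6; [2,5) fires=3
i=6 t=9 v=2: → [8,11); WM=9; [4,7) fires=2 [6,9) fires=1
i=7 t=9 v=7: → [8,11); WM=9
i=8 t=5 v=4: DROP (t<9-0); WM=9
i=9 t=9 v=7: → [8,11); WM=9
i=10 t=12 v=7: → [12,15),[10,13); WM=12; [8,11) fires=2
i=11 t=8 v=9: DROP (t<12-0); WM=12
i=12 t=14 v=2: → [14,17),[12,15); WM=14; [10,13) fires=1
i=13 t=18 v=7: → [18,21),[16,19); WM=18; [12,15) fires=2 [14,17) fires=1
i=14 t=19 v=2: → [18,21); WM=19; [16,19) fires=1
i=15 t=19 v=1: → [18,21); WM=19
i=16 t=14 v=2: DROP (t<19-0); WM=19

10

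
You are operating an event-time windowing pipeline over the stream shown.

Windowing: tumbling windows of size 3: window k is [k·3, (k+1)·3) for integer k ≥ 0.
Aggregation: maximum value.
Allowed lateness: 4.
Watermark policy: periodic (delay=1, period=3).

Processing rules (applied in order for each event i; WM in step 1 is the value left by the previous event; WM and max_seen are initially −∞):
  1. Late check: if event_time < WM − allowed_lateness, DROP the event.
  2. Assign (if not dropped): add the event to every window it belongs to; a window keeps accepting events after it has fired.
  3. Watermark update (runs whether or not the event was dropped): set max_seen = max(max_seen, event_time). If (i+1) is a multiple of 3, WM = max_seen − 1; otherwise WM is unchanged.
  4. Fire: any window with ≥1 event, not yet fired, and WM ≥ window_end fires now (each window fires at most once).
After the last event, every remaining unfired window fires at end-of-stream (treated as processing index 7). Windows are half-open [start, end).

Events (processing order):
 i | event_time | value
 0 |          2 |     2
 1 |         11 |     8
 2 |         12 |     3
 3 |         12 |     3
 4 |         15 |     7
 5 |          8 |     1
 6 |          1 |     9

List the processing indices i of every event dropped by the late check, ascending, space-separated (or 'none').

i=0 t=2 v=2: → [0,3); WM=−∞
i=1 t=11 v=8: → [9,12); WM=−∞
i=2 t=12 v=3: → [12,15); WM=11; [0,3) fires=2
i=3 t=12 v=3: → [12,15); WM=11
i=4 t=15 v=7: → [15,18); WM=11
i=5 t=8 v=1: → [6,9); WM=14; [6,9) fires=1 [9,12) fires=8
i=6 t=1 v=9: DROP (t<14-4); WM=14

6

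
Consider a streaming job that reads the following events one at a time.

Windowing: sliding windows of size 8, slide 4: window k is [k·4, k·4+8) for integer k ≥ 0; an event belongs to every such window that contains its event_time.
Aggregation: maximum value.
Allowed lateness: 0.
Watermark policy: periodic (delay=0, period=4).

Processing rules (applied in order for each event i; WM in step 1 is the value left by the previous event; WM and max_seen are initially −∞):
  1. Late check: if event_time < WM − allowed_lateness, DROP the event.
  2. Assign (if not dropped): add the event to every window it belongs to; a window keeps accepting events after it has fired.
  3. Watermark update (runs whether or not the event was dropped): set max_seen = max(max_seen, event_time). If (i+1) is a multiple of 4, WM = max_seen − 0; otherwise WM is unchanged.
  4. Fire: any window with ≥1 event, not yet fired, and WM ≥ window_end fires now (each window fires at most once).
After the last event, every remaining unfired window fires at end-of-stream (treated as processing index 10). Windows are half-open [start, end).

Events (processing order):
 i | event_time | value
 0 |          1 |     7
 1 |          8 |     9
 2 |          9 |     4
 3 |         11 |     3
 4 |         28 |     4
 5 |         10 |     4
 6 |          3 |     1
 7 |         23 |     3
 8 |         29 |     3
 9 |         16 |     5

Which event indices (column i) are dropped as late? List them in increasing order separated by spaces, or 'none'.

i=0 t=1 v=7: → [0,8); WM=−∞
i=1 t=8 v=9: → [8,16),[4,12); WM=−∞
i=2 t=9 v=4: → [8,16),[4,12); WM=−∞
i=3 t=11 v=3: → [8,16),[4,12); WM=11; [0,8) fires=7
i=4 t=28 v=4: → [28,36),[24,32); WM=11
i=5 t=10 v=4: DROP (t<11-0); WM=11
i=6 t=3 v=1: DROP (t<11-0); WM=11
i=7 t=23 v=3: → [20,28),[16,24); WM=28; [4,12) fires=9 [8,16) fires=9 [16,24) fires=3 [20,28) fires=3
i=8 t=29 v=3: → [28,36),[24,32); WM=28
i=9 t=16 v=5: DROP (t<28-0); WM=28

5 6 9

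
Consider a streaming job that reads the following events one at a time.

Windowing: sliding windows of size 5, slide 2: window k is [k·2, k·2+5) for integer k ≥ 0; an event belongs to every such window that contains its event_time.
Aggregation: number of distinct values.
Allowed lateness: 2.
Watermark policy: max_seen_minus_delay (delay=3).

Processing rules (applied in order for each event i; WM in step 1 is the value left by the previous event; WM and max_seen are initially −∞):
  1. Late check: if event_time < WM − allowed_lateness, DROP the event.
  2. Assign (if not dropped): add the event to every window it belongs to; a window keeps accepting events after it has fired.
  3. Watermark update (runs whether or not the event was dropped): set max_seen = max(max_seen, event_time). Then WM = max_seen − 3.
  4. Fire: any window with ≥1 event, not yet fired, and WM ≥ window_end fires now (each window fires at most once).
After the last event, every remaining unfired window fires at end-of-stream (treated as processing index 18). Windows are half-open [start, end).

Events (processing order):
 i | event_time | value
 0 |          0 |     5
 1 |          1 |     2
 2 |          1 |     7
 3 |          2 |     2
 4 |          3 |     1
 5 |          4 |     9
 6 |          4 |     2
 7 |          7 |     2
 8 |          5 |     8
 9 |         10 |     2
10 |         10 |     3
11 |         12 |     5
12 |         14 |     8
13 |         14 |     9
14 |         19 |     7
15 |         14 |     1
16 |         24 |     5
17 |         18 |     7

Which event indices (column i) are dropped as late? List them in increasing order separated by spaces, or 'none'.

17

i=0 t=0 v=5: → [0,5); WM=-3
i=1 t=1 v=2: → [0,5); WM=-2
i=2 t=1 v=7: → [0,5); WM=-2
i=3 t=2 v=2: → [2,7),[0,5); WM=-1
i=4 t=3 v=1: → [2,7),[0,5); WM=0
i=5 t=4 v=9: → [4,9),[2,7),[0,5); WM=1
i=6 t=4 v=2: → [4,9),[2,7),[0,5); WM=1
i=7 t=7 v=2: → [6,11),[4,9); WM=4
i=8 t=5 v=8: → [4,9),[2,7); WM=4
i=9 t=10 v=2: → [10,15),[8,13),[6,11); WM=7; [0,5) fires=5 [2,7) fires=4
i=10 t=10 v=3: → [10,15),[8,13),[6,11); WM=7
i=11 t=12 v=5: → [12,17),[10,15),[8,13); WM=9; [4,9) fires=3
i=12 t=14 v=8: → [14,19),[12,17),[10,15); WM=11; [6,11) fires=2
i=13 t=14 v=9: → [14,19),[12,17),[10,15); WM=11
i=14 t=19 v=7: → [18,23),[16,21); WM=16; [8,13) fires=3 [10,15) fires=5
i=15 t=14 v=1: → [14,19),[12,17),[10,15); WM=16
i=16 t=24 v=5: → [24,29),[22,27),[20,25); WM=21; [12,17) fires=4 [14,19) fires=3 [16,21) fires=1
i=17 t=18 v=7: DROP (t<21-2); WM=21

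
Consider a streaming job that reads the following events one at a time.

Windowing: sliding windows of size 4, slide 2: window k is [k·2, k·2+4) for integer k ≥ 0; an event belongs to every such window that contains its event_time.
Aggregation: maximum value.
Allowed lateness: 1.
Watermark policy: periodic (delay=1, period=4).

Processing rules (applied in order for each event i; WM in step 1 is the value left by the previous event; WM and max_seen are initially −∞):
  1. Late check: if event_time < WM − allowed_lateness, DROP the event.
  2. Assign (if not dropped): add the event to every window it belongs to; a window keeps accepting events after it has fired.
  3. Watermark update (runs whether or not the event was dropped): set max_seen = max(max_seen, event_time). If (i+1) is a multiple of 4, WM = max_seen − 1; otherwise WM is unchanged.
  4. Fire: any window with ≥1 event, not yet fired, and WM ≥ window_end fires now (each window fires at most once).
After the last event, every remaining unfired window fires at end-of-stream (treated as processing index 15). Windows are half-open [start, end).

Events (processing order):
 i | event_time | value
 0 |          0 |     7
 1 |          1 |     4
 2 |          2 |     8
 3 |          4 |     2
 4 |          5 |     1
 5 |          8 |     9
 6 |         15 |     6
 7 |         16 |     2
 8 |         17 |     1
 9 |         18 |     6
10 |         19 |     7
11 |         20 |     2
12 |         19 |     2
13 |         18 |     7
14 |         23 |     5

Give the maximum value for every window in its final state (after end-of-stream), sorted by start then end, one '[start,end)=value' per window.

i=0 t=0 v=7: → [0,4); WM=−∞
i=1 t=1 v=4: → [0,4); WM=−∞
i=2 t=2 v=8: → [2,6),[0,4); WM=−∞
i=3 t=4 v=2: → [4,8),[2,6); WM=3
i=4 t=5 v=1: → [4,8),[2,6); WM=3
i=5 t=8 v=9: → [8,12),[6,10); WM=3
i=6 t=15 v=6: → [14,18),[12,16); WM=3
i=7 t=16 v=2: → [16,20),[14,18); WM=15; [0,4) fires=8 [2,6) fires=8 [4,8) fires=2 [6,10) fires=9 [8,12) fires=9
i=8 t=17 v=1: → [16,20),[14,18); WM=15
i=9 t=18 v=6: → [18,22),[16,20); WM=15
i=10 t=19 v=7: → [18,22),[16,20); WM=15
i=11 t=20 v=2: → [20,24),[18,22); WM=19; [12,16) fires=6 [14,18) fires=6
i=12 t=19 v=2: → [18,22),[16,20); WM=19
i=13 t=18 v=7: → [18,22),[16,20); WM=19
i=14 t=23 v=5: → [22,26),[20,24); WM=19

[0,4)=8 [2,6)=8 [4,8)=2 [6,10)=9 [8,12)=9 [12,16)=6 [14,18)=6 [16,20)=7 [18,22)=7 [20,24)=5 [22,26)=5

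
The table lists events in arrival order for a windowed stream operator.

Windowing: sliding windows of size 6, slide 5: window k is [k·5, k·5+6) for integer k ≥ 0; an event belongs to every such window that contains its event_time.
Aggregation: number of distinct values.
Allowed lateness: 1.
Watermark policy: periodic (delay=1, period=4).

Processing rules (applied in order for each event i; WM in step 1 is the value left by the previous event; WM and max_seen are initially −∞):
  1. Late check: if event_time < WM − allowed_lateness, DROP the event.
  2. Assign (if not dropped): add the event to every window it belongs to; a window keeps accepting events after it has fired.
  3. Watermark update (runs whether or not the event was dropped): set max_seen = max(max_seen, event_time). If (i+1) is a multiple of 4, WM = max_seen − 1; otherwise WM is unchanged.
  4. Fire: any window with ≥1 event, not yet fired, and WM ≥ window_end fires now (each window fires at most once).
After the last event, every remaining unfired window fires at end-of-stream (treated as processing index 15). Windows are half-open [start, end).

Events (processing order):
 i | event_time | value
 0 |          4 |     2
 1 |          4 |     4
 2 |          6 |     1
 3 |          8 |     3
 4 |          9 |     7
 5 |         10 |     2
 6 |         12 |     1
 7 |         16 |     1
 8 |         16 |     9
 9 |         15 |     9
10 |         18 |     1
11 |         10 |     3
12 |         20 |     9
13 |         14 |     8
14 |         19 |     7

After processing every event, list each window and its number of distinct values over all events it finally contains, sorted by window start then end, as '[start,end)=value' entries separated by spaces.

[0,6)=2 [5,11)=4 [10,16)=3 [15,21)=3 [20,26)=1

i=0 t=4 v=2: → [0,6); WM=−∞
i=1 t=4 v=4: → [0,6); WM=−∞
i=2 t=6 v=1: → [5,11); WM=−∞
i=3 t=8 v=3: → [5,11); WM=7; [0,6) fires=2
i=4 t=9 v=7: → [5,11); WM=7
i=5 t=10 v=2: → [10,16),[5,11); WM=7
i=6 t=12 v=1: → [10,16); WM=7
i=7 t=16 v=1: → [15,21); WM=15; [5,11) fires=4
i=8 t=16 v=9: → [15,21); WM=15
i=9 t=15 v=9: → [15,21),[10,16); WM=15
i=10 t=18 v=1: → [15,21); WM=15
i=11 t=10 v=3: DROP (t<15-1); WM=17; [10,16) fires=3
i=12 t=20 v=9: → [20,26),[15,21); WM=17
i=13 t=14 v=8: DROP (t<17-1); WM=17
i=14 t=19 v=7: → [15,21); WM=17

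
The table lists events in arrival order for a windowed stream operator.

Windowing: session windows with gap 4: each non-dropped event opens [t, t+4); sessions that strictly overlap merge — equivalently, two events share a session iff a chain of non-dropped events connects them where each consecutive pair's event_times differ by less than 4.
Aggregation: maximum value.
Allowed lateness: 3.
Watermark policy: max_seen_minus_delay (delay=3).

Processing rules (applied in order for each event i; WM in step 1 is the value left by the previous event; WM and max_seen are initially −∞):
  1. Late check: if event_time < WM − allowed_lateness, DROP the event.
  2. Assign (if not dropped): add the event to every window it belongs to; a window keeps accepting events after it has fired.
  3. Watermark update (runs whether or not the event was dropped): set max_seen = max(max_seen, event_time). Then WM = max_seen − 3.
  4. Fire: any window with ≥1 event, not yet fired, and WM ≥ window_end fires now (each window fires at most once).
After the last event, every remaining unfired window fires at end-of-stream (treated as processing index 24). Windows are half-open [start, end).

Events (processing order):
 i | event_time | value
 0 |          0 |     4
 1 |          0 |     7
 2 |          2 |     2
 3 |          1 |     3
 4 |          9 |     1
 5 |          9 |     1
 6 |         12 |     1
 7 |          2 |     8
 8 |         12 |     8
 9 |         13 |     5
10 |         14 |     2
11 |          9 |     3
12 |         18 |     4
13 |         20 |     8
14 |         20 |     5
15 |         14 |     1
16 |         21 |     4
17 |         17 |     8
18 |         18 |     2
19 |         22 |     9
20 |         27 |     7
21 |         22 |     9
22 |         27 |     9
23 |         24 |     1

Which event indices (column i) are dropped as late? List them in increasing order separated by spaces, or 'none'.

i=0 t=0 v=4: → [0,4); WM=-3
i=1 t=0 v=7: → [0,4); WM=-3
i=2 t=2 v=2: → [0,6); WM=-1
i=3 t=1 v=3: → [0,6); WM=-1
i=4 t=9 v=1: → [9,13); WM=6
i=5 t=9 v=1: → [9,13); WM=6
i=6 t=12 v=1: → [9,16); WM=9
i=7 t=2 v=8: DROP (t<9-3); WM=9
i=8 t=12 v=8: → [9,16); WM=9
i=9 t=13 v=5: → [9,17); WM=10
i=10 t=14 v=2: → [9,18); WM=11
i=11 t=9 v=3: → [9,18); WM=11
i=12 t=18 v=4: → [18,22); WM=15
i=13 t=20 v=8: → [18,24); WM=17
i=14 t=20 v=5: → [18,24); WM=17
i=15 t=14 v=1: → [9,18); WM=17
i=16 t=21 v=4: → [18,25); WM=18
i=17 t=17 v=8: → [9,25); WM=18
i=18 t=18 v=2: → [9,25); WM=18
i=19 t=22 v=9: → [9,26); WM=19
i=20 t=27 v=7: → [27,31); WM=24
i=21 t=22 v=9: → [9,26); WM=24
i=22 t=27 v=9: → [27,31); WM=24
i=23 t=24 v=1: → [9,31); WM=24

7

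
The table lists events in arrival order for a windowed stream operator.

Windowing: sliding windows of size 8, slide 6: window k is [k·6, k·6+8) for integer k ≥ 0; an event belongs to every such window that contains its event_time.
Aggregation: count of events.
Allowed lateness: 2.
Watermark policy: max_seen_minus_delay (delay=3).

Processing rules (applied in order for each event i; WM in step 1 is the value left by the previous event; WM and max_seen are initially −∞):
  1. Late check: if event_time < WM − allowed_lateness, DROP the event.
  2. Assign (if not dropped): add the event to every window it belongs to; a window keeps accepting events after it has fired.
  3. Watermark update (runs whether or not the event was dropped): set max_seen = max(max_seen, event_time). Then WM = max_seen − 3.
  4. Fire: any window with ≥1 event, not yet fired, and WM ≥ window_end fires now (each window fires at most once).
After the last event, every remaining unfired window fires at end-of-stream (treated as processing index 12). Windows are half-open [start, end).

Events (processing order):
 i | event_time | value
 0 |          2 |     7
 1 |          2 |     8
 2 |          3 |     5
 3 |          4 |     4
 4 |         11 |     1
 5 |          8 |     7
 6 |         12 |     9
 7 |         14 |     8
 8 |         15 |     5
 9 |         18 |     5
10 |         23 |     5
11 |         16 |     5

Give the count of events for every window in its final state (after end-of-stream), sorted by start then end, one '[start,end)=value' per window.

i=0 t=2 v=7: → [0,8); WM=-1
i=1 t=2 v=8: → [0,8); WM=-1
i=2 t=3 v=5: → [0,8); WM=0
i=3 t=4 v=4: → [0,8); WM=1
i=4 t=11 v=1: → [6,14); WM=8; [0,8) fires=4
i=5 t=8 v=7: → [6,14); WM=8
i=6 t=12 v=9: → [12,20),[6,14); WM=9
i=7 t=14 v=8: → [12,20); WM=11
i=8 t=15 v=5: → [12,20); WM=12
i=9 t=18 v=5: → [18,26),[12,20); WM=15; [6,14) fires=3
i=10 t=23 v=5: → [18,26); WM=20; [12,20) fires=4
i=11 t=16 v=5: DROP (t<20-2); WM=20

[0,8)=4 [6,14)=3 [12,20)=4 [18,26)=2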